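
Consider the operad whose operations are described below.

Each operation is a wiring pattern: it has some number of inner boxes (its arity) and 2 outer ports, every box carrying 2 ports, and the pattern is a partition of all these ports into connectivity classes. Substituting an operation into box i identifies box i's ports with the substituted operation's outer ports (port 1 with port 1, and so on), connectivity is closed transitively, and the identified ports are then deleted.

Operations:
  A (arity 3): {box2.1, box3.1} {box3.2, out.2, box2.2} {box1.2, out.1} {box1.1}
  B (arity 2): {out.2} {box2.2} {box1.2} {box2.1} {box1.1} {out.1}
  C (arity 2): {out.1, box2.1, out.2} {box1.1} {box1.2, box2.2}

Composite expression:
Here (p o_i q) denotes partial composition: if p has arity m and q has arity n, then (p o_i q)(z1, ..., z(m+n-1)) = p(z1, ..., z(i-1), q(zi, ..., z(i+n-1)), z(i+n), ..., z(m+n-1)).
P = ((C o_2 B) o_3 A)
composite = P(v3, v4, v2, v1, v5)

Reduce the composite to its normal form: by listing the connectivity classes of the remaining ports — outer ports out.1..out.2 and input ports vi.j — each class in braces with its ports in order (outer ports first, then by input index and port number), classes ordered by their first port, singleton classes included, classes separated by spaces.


Substituting into C glues patterns; closure does the rest.
composing A on (v2, v1, v5), with out.j its own outer ports: {out.1, v2.2} {out.2, v1.2, v5.2} {v1.1, v5.1} {v2.1}
composing B on (v4, v2, v1, v5), with out.j its own outer ports: {out.1} {out.2} {v1.1, v5.1} {v1.2, v5.2} {v2.1} {v2.2} {v4.1} {v4.2}
composing C on (v3, v4, v2, v1, v5), with out.j its own outer ports: {out.1, out.2} {v1.1, v5.1} {v1.2, v5.2} {v2.1} {v2.2} {v3.1} {v3.2} {v4.1} {v4.2}

{out.1, out.2} {v1.1, v5.1} {v1.2, v5.2} {v2.1} {v2.2} {v3.1} {v3.2} {v4.1} {v4.2}


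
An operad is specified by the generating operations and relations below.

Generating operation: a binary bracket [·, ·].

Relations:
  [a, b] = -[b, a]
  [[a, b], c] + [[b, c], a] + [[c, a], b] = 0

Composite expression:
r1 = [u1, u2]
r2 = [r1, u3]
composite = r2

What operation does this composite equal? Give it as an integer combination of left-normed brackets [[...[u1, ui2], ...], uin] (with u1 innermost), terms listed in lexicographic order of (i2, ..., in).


[[u1, u2], u3]

Left-normed coefficients sit on the u1-initial expansion words.
Composite bracket: [[u1, u2], u3]
Each bracket splits as ab - ba, giving 4 signed words (2^2 = 4).
Words beginning with u1 determine it all:
  the word u1u2u3 carries sign +1 and contributes +[[u1, u2], u3]


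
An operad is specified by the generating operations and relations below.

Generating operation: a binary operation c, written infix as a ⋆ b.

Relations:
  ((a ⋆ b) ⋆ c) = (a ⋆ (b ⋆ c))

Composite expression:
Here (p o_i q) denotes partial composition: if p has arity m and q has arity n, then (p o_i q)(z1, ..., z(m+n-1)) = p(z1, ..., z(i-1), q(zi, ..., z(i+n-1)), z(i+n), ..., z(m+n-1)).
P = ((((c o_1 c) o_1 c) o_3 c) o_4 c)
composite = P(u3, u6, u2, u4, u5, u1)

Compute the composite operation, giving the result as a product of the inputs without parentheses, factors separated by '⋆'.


u3 ⋆ u6 ⋆ u2 ⋆ u4 ⋆ u5 ⋆ u1

Associativity of c dissolves the nesting; only the u-input order survives.
(u3 ⋆ u6) linearizes to u3 ⋆ u6
(u4 ⋆ u5) linearizes to u4 ⋆ u5
(u2 ⋆ (u4 ⋆ u5)) linearizes to u2 ⋆ u4 ⋆ u5
((u3 ⋆ u6) ⋆ (u2 ⋆ (u4 ⋆ u5))) linearizes to u3 ⋆ u6 ⋆ u2 ⋆ u4 ⋆ u5
(((u3 ⋆ u6) ⋆ (u2 ⋆ (u4 ⋆ u5))) ⋆ u1) linearizes to u3 ⋆ u6 ⋆ u2 ⋆ u4 ⋆ u5 ⋆ u1


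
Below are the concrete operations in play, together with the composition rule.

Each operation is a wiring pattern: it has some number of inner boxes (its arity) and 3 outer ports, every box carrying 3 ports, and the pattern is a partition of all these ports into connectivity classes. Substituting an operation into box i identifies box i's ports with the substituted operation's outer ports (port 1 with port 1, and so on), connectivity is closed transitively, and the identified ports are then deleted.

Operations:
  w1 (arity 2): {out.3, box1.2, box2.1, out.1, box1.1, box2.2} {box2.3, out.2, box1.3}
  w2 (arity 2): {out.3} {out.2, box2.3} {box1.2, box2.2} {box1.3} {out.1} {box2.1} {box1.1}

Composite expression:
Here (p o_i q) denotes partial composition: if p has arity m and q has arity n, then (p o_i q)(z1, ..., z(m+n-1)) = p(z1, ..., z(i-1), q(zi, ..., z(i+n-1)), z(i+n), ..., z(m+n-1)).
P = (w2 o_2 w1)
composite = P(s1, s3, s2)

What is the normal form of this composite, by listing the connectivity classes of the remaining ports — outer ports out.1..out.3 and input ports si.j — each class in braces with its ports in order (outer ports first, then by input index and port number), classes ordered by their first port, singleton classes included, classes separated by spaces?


Substituting into w2 glues patterns; closure does the rest.
the subtree at w1 composes to {out.1, out.3, s2.1, s2.2, s3.1, s3.2} {out.2, s2.3, s3.3} on (s3, s2); out.j = own outer ports
the subtree at w2 composes to {out.1} {out.2, s2.1, s2.2, s3.1, s3.2} {out.3} {s1.1} {s1.2, s2.3, s3.3} {s1.3} on (s1, s3, s2); out.j = own outer ports

{out.1} {out.2, s2.1, s2.2, s3.1, s3.2} {out.3} {s1.1} {s1.2, s2.3, s3.3} {s1.3}


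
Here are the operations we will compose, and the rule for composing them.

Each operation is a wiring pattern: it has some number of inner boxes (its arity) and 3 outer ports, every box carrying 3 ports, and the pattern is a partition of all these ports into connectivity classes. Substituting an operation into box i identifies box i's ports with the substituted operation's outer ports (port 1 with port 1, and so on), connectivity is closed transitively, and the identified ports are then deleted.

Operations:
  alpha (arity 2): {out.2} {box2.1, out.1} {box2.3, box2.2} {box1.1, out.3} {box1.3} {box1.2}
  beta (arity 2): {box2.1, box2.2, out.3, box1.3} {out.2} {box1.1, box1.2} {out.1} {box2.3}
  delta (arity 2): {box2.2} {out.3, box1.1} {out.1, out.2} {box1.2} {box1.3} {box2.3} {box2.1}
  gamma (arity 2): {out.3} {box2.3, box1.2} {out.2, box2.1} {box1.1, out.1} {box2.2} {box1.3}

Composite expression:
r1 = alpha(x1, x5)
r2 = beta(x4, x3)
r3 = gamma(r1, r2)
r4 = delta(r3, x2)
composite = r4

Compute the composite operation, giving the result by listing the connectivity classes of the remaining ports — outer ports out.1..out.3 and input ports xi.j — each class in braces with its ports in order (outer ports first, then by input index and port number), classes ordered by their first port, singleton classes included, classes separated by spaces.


{out.1, out.2} {out.3, x5.1} {x1.1} {x1.2} {x1.3} {x2.1} {x2.2} {x2.3} {x3.1, x3.2, x4.3} {x3.3} {x4.1, x4.2} {x5.2, x5.3}

Treat the ports identified at delta as solder joints: merge, then drop.
stage alpha: inputs (x1, x5), connectivity {out.1, x5.1} {out.2} {out.3, x1.1} {x1.2} {x1.3} {x5.2, x5.3}, out.j its boundary
stage beta: inputs (x4, x3), connectivity {out.1} {out.2} {out.3, x3.1, x3.2, x4.3} {x3.3} {x4.1, x4.2}, out.j its boundary
stage gamma: inputs (x1, x5, x4, x3), connectivity {out.1, x5.1} {out.2} {out.3} {x1.1} {x1.2} {x1.3} {x3.1, x3.2, x4.3} {x3.3} {x4.1, x4.2} {x5.2, x5.3}, out.j its boundary
stage delta: inputs (x1, x5, x4, x3, x2), connectivity {out.1, out.2} {out.3, x5.1} {x1.1} {x1.2} {x1.3} {x2.1} {x2.2} {x2.3} {x3.1, x3.2, x4.3} {x3.3} {x4.1, x4.2} {x5.2, x5.3}, out.j its boundary


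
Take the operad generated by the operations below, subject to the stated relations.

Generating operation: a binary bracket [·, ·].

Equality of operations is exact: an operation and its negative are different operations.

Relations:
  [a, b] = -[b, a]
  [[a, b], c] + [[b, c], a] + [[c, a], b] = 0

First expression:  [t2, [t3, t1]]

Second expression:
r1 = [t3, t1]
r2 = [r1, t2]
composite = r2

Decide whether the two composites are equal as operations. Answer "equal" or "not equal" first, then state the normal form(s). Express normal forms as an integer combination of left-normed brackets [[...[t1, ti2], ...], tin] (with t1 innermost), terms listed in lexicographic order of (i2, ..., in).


not equal; first: [[t1, t3], t2]; second: -[[t1, t3], t2]

Normal form of the first expression: [[t1, t3], t2]
Normal form of the second expression: -[[t1, t3], t2]
Different reductions; not equal.


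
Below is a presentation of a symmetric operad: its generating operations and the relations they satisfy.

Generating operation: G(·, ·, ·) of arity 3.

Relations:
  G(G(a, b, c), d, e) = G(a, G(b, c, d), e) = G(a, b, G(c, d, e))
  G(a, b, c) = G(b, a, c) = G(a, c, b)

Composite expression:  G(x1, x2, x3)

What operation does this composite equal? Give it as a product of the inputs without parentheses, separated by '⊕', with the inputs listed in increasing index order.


Any arrangement under G is one operation, so sort the x-inputs.
G(x1, x2, x3) flattens to x1 ⊕ x2 ⊕ x3
reordering the factors by index: x1 ⊕ x2 ⊕ x3

x1 ⊕ x2 ⊕ x3


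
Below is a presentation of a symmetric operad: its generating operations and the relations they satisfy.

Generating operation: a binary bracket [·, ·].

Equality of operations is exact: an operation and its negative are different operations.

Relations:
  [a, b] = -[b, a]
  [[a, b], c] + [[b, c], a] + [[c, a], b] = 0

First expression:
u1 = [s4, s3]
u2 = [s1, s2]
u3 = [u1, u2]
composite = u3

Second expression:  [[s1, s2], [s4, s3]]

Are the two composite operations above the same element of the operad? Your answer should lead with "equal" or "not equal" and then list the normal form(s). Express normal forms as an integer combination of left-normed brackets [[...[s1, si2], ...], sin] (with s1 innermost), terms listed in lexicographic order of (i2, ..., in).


The first composite normalizes to [[[s1, s2], s3], s4] - [[[s1, s2], s4], s3]
The second composite normalizes to -[[[s1, s2], s3], s4] + [[[s1, s2], s4], s3]
The normal forms differ: not equal.

not equal; the first gives [[[s1, s2], s3], s4] - [[[s1, s2], s4], s3] and the second -[[[s1, s2], s3], s4] + [[[s1, s2], s4], s3]


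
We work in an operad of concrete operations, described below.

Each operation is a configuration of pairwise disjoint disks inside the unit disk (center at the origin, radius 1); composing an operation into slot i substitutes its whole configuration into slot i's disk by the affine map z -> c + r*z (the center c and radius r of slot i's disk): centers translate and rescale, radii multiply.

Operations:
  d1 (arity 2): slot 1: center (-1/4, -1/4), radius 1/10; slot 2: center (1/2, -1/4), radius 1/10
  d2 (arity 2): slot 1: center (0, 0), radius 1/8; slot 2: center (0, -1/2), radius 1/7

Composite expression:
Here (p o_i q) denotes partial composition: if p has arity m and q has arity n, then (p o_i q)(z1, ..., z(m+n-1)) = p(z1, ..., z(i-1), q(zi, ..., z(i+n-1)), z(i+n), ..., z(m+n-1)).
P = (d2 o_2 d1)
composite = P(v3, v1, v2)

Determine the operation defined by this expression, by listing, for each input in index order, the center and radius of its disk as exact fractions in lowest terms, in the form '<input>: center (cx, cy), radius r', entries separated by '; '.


v1: center (-1/28, -15/28), radius 1/70; v2: center (1/14, -15/28), radius 1/70; v3: center (0, 0), radius 1/8

Nesting under d2 composes maps z -> c + r*z down each v-path.
v3: after 1 affine step, its disk has center (0, 0), radius 1/8
v1: after 2 affine steps, its disk has center (-1/28, -15/28), radius 1/70
v2: after 2 affine steps, its disk has center (1/14, -15/28), radius 1/70


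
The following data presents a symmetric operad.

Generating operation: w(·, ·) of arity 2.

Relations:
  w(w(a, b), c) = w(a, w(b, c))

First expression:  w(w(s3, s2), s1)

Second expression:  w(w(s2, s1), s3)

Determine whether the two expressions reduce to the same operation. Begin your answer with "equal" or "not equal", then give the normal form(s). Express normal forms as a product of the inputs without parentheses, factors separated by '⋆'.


not equal; first: s3 ⋆ s2 ⋆ s1; second: s2 ⋆ s1 ⋆ s3


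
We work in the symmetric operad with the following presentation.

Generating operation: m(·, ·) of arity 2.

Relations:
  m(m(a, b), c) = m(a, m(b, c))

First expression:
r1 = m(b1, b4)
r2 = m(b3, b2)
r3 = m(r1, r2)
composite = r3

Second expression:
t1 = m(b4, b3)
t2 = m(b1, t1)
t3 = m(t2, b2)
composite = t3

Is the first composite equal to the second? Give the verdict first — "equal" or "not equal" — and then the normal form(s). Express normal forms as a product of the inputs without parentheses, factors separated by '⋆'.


equal; the common form is b1 ⋆ b4 ⋆ b3 ⋆ b2

The first composite normalizes to b1 ⋆ b4 ⋆ b3 ⋆ b2
The second composite normalizes to b1 ⋆ b4 ⋆ b3 ⋆ b2
One common form — equal.


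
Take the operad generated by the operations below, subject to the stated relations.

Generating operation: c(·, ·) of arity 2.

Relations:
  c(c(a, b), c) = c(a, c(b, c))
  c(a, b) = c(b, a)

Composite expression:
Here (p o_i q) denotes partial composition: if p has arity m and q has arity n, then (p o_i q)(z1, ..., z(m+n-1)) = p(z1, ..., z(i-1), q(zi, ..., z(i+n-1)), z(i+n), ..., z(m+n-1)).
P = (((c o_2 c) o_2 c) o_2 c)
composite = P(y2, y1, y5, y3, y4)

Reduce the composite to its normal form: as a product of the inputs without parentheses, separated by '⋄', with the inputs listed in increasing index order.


y1 ⋄ y2 ⋄ y3 ⋄ y4 ⋄ y5

Reordering under c is free, so list the y-inputs canonically.
c(y1, y5) linearizes to y1 ⋄ y5
c(c(y1, y5), y3) linearizes to y1 ⋄ y5 ⋄ y3
c(c(c(y1, y5), y3), y4) linearizes to y1 ⋄ y5 ⋄ y3 ⋄ y4
c(y2, c(c(c(y1, y5), y3), y4)) linearizes to y2 ⋄ y1 ⋄ y5 ⋄ y3 ⋄ y4
commutativity sorts the factors: y1 ⋄ y2 ⋄ y3 ⋄ y4 ⋄ y5


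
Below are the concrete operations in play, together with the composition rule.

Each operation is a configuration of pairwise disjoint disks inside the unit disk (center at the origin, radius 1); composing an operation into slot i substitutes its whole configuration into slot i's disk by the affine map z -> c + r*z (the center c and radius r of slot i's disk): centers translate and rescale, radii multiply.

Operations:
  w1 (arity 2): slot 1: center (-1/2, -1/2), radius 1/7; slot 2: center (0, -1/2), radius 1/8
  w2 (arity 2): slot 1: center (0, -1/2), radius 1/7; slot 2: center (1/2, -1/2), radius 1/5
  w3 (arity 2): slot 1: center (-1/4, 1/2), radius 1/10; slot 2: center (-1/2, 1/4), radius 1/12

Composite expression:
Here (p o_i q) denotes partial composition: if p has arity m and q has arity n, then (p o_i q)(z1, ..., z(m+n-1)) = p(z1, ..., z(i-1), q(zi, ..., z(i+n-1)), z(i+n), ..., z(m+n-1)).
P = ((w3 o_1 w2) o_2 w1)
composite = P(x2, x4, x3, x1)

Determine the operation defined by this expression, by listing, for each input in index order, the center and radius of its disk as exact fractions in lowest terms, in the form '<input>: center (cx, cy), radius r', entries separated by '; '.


x1: center (-1/2, 1/4), radius 1/12; x2: center (-1/4, 9/20), radius 1/70; x3: center (-1/5, 11/25), radius 1/400; x4: center (-21/100, 11/25), radius 1/350

Nesting under w3 composes maps z -> c + r*z down each x-path.
input x2: composing its 2 substitution steps yields center (-1/4, 9/20), radius 1/70
input x4: composing its 3 substitution steps yields center (-21/100, 11/25), radius 1/350
input x3: composing its 3 substitution steps yields center (-1/5, 11/25), radius 1/400
input x1: composing its 1 substitution step yields center (-1/2, 1/4), radius 1/12


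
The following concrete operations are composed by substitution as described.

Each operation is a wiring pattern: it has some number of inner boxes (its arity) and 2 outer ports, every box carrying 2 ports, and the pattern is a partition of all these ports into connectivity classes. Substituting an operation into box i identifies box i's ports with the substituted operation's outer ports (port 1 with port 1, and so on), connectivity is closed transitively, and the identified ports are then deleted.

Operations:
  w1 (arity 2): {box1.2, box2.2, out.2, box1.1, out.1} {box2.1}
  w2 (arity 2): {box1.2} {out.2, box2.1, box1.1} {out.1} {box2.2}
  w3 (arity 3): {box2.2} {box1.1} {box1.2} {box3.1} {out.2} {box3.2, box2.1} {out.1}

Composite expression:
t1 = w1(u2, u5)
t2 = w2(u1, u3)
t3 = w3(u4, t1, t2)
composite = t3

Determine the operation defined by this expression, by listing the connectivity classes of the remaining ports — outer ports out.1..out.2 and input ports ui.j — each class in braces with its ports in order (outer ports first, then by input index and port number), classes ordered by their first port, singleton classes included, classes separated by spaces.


{out.1} {out.2} {u1.1, u2.1, u2.2, u3.1, u5.2} {u1.2} {u3.2} {u4.1} {u4.2} {u5.1}

Connectivity passes through glued w3-boundaries; trace each wire chain.
w1 over (u2, u5) gives {out.1, out.2, u2.1, u2.2, u5.2} {u5.1}, out.j being that stage's outer ports
w2 over (u1, u3) gives {out.1} {out.2, u1.1, u3.1} {u1.2} {u3.2}, out.j being that stage's outer ports
w3 over (u4, u2, u5, u1, u3) gives {out.1} {out.2} {u1.1, u2.1, u2.2, u3.1, u5.2} {u1.2} {u3.2} {u4.1} {u4.2} {u5.1}, out.j being that stage's outer ports


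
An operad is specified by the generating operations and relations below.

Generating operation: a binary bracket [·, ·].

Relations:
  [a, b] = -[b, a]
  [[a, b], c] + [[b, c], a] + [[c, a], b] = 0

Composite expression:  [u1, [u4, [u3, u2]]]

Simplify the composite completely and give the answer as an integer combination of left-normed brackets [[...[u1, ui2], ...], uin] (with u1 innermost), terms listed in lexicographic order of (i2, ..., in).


[[[u1, u2], u3], u4] - [[[u1, u3], u2], u4] - [[[u1, u4], u2], u3] + [[[u1, u4], u3], u2]

Skip Jacobi rewriting: expand, keep u1-initial words, read off terms.
Composite bracket: [u1, [u4, [u3, u2]]]
The bracket unfolds into 8 signed words via [a, b] = ab - ba (2^3 = 8).
Words beginning with u1 determine it all:
  u1u2u3u4 (sign +1) contributes +[[[u1, u2], u3], u4]
  u1u3u2u4 (sign -1) contributes -[[[u1, u3], u2], u4]
  u1u4u2u3 (sign -1) contributes -[[[u1, u4], u2], u3]
  u1u4u3u2 (sign +1) contributes +[[[u1, u4], u3], u2]


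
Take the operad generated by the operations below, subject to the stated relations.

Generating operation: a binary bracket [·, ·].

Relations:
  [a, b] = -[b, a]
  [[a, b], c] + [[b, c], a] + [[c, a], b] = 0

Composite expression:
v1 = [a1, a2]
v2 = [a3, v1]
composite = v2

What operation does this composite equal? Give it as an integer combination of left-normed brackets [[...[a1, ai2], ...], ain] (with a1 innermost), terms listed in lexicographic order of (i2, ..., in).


In the tensor algebra, words opening a1 carry the a1-anchored form.
Composite bracket: [a3, [a1, a2]]
The bracket unfolds into 4 signed words via [a, b] = ab - ba (2^2 = 4).
Only words starting with a1 matter:
  from a1a2a3, sign -1: term -[[a1, a2], a3]

-[[a1, a2], a3]


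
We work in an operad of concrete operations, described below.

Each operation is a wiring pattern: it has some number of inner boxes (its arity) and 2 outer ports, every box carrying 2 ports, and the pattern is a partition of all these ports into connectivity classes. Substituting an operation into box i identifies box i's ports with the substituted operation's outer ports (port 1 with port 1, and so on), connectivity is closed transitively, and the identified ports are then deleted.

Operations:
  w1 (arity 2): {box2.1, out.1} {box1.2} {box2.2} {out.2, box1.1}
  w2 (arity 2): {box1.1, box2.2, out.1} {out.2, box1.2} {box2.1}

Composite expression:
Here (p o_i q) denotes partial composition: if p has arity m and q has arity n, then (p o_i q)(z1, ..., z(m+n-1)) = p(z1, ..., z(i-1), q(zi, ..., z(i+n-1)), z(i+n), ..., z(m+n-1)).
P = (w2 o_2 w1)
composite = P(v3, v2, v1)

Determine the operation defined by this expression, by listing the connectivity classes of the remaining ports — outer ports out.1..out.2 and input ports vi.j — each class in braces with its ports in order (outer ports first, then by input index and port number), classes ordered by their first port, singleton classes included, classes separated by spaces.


Two ports join when wires chain via w2-identified ports.
through w1, on inputs (v2, v1): {out.1, v1.1} {out.2, v2.1} {v1.2} {v2.2} (out.j = stage outer ports)
through w2, on inputs (v3, v2, v1): {out.1, v2.1, v3.1} {out.2, v3.2} {v1.1} {v1.2} {v2.2} (out.j = stage outer ports)

{out.1, v2.1, v3.1} {out.2, v3.2} {v1.1} {v1.2} {v2.2}


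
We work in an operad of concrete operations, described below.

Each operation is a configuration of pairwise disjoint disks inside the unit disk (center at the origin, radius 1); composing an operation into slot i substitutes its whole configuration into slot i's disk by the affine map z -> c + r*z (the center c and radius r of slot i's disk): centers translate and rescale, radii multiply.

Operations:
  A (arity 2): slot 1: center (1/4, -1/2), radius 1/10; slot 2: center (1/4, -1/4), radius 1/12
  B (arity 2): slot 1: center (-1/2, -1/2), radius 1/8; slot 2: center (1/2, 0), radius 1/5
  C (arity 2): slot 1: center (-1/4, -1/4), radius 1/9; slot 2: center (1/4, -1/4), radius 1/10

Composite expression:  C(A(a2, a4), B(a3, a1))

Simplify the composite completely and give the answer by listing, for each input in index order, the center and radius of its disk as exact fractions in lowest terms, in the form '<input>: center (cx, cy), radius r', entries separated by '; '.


Only the slot chain above each a matters under C; compose those maps.
a2 passes through 2 substitutions, ending at center (-2/9, -11/36), radius 1/90
a4 passes through 2 substitutions, ending at center (-2/9, -5/18), radius 1/108
a3 passes through 2 substitutions, ending at center (1/5, -3/10), radius 1/80
a1 passes through 2 substitutions, ending at center (3/10, -1/4), radius 1/50

a1: center (3/10, -1/4), radius 1/50; a2: center (-2/9, -11/36), radius 1/90; a3: center (1/5, -3/10), radius 1/80; a4: center (-2/9, -5/18), radius 1/108


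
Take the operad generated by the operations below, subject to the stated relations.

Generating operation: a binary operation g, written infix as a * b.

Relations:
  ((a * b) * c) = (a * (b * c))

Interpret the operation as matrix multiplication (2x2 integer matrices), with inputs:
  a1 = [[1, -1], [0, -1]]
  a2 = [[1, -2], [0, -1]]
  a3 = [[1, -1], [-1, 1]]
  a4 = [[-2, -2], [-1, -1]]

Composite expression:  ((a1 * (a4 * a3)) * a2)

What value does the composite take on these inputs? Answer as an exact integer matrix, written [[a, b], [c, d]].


[[0, 0], [0, 0]]

(a4 * a3) = [[0, 0], [0, 0]]
(a1 * (a4 * a3)) = [[0, 0], [0, 0]]
((a1 * (a4 * a3)) * a2) = [[0, 0], [0, 0]]


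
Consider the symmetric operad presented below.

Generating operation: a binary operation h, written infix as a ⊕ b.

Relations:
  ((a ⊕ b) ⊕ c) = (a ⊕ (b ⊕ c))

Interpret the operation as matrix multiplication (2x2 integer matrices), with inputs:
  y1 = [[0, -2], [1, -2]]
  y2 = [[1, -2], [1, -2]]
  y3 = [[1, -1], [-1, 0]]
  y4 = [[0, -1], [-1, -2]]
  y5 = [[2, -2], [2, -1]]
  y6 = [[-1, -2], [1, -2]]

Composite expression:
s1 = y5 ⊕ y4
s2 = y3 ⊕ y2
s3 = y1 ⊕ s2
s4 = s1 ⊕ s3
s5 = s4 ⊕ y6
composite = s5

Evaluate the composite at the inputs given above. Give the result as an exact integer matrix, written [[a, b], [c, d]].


[[-24, 16], [-6, 4]]


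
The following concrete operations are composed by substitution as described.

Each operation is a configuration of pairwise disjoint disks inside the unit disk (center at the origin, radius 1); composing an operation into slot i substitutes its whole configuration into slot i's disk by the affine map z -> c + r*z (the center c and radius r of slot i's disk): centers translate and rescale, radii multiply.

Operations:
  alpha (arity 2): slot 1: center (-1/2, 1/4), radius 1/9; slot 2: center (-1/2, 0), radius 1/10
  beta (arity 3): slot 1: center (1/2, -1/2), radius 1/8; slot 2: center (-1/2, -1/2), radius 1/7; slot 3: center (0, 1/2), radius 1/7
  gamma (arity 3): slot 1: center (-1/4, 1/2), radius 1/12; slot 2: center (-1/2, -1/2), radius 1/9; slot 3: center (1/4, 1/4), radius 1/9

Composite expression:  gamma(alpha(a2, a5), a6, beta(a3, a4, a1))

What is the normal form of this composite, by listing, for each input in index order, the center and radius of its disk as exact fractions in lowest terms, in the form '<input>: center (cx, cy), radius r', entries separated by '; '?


Affine substitution under gamma: radii multiply and a-centers shift.
for a2, the 2-step affine chain lands on center (-7/24, 25/48), radius 1/108
for a5, the 2-step affine chain lands on center (-7/24, 1/2), radius 1/120
for a6, the 1-step affine chain lands on center (-1/2, -1/2), radius 1/9
for a3, the 2-step affine chain lands on center (11/36, 7/36), radius 1/72
for a4, the 2-step affine chain lands on center (7/36, 7/36), radius 1/63
for a1, the 2-step affine chain lands on center (1/4, 11/36), radius 1/63

a1: center (1/4, 11/36), radius 1/63; a2: center (-7/24, 25/48), radius 1/108; a3: center (11/36, 7/36), radius 1/72; a4: center (7/36, 7/36), radius 1/63; a5: center (-7/24, 1/2), radius 1/120; a6: center (-1/2, -1/2), radius 1/9


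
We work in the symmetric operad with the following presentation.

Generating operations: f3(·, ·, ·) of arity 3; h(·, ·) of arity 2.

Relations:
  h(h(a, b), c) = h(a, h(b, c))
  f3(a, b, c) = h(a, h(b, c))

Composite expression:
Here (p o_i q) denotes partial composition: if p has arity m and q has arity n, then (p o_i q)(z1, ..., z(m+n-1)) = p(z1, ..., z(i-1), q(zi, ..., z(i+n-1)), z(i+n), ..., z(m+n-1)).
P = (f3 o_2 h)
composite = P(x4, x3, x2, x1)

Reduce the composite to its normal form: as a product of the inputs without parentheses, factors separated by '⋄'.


x4 ⋄ x3 ⋄ x2 ⋄ x1

Key point: f3 is associative — brackets drop, the x-order remains.
h(x3, x2) reduces to x3 ⋄ x2
f3(x4, h(x3, x2), x1) reduces to x4 ⋄ x3 ⋄ x2 ⋄ x1


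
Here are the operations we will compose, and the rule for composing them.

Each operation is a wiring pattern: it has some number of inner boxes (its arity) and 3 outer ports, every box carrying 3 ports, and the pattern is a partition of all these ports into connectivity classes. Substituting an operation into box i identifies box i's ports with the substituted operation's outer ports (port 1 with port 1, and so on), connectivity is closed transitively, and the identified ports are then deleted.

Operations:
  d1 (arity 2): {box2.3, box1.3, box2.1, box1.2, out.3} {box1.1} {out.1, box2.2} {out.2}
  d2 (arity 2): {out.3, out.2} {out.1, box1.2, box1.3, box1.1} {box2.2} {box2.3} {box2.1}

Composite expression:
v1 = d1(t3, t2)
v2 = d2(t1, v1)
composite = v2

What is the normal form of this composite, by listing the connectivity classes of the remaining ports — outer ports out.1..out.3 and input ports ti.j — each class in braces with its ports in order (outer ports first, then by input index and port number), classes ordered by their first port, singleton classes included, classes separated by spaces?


{out.1, t1.1, t1.2, t1.3} {out.2, out.3} {t2.1, t2.3, t3.2, t3.3} {t2.2} {t3.1}

Substituting into d2 glues patterns; closure does the rest.
stage d1: inputs (t3, t2), connectivity {out.1, t2.2} {out.2} {out.3, t2.1, t2.3, t3.2, t3.3} {t3.1}, out.j its boundary
stage d2: inputs (t1, t3, t2), connectivity {out.1, t1.1, t1.2, t1.3} {out.2, out.3} {t2.1, t2.3, t3.2, t3.3} {t2.2} {t3.1}, out.j its boundary


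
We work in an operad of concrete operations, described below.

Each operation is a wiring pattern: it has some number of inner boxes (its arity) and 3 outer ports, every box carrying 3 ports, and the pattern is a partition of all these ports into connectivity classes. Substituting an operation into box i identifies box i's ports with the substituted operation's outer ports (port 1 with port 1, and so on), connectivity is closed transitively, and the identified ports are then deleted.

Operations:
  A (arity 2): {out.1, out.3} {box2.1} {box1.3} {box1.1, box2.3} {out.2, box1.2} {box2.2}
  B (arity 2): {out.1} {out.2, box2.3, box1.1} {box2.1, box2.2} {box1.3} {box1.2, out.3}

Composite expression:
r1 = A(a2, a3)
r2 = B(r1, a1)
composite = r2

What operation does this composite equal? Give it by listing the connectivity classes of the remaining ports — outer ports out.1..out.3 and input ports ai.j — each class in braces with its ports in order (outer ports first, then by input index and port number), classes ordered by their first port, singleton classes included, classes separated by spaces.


{out.1} {out.2, a1.3} {out.3, a2.2} {a1.1, a1.2} {a2.1, a3.3} {a2.3} {a3.1} {a3.2}

Treat the ports identified at B as solder joints: merge, then drop.
A over (a2, a3) gives {out.1, out.3} {out.2, a2.2} {a2.1, a3.3} {a2.3} {a3.1} {a3.2}, out.j being that stage's outer ports
B over (a2, a3, a1) gives {out.1} {out.2, a1.3} {out.3, a2.2} {a1.1, a1.2} {a2.1, a3.3} {a2.3} {a3.1} {a3.2}, out.j being that stage's outer ports


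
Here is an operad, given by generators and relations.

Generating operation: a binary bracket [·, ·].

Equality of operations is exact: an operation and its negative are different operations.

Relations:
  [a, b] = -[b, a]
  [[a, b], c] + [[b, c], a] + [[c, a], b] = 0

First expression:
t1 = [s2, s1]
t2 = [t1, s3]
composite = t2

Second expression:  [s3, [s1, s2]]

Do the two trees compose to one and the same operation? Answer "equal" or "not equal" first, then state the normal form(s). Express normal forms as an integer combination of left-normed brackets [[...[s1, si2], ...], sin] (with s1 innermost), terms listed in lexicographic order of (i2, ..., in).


equal; both compose to -[[s1, s2], s3]

The first composite normalizes to -[[s1, s2], s3]
The second composite normalizes to -[[s1, s2], s3]
The forms coincide; equal.


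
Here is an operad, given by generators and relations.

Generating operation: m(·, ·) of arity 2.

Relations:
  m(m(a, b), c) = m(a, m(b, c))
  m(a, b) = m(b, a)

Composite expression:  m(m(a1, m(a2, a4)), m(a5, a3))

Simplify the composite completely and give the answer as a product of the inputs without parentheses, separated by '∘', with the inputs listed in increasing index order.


With m associative and commutative, the a-input set is all that matters.
m(a2, a4) spells out as a2 ∘ a4
m(a1, m(a2, a4)) spells out as a1 ∘ a2 ∘ a4
m(a5, a3) spells out as a5 ∘ a3
m(m(a1, m(a2, a4)), m(a5, a3)) spells out as a1 ∘ a2 ∘ a4 ∘ a5 ∘ a3
sorting the factors by input index: a1 ∘ a2 ∘ a3 ∘ a4 ∘ a5

a1 ∘ a2 ∘ a3 ∘ a4 ∘ a5


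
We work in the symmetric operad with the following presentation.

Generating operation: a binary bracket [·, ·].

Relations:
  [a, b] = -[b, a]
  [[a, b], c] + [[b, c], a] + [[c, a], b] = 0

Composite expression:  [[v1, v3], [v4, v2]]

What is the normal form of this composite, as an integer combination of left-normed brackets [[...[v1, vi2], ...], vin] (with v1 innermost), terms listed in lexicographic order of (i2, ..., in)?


-[[[v1, v3], v2], v4] + [[[v1, v3], v4], v2]

Expand each bracket as ab - ba; the v1-initial words give the coefficients.
Composite bracket: [[v1, v3], [v4, v2]]
The bracket unfolds into 8 signed words via [a, b] = ab - ba (2^3 = 8).
Words beginning with v1 determine it all:
  v1v3v2v4 appears with sign -1, giving the term -[[[v1, v3], v2], v4]
  v1v3v4v2 appears with sign +1, giving the term +[[[v1, v3], v4], v2]


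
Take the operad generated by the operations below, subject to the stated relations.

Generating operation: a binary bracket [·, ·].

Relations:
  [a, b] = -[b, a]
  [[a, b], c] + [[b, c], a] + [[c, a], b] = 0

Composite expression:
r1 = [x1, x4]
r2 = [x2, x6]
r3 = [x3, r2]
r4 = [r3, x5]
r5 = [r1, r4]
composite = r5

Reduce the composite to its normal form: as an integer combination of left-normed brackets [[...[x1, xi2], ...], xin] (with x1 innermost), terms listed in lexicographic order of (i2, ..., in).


-[[[[[x1, x4], x2], x6], x3], x5] + [[[[[x1, x4], x3], x2], x6], x5] - [[[[[x1, x4], x3], x6], x2], x5] + [[[[[x1, x4], x5], x2], x6], x3] - [[[[[x1, x4], x5], x3], x2], x6] + [[[[[x1, x4], x5], x3], x6], x2] - [[[[[x1, x4], x5], x6], x2], x3] + [[[[[x1, x4], x6], x2], x3], x5]

Antisymmetry and Jacobi reduce to x1-anchored left-normed brackets.
Composite bracket: [[x1, x4], [[x3, [x2, x6]], x5]]
Full expansion: 32 signed words from ab - ba (2^5 = 32).
Keep just the words that open with x1:
  word x1x4x2x6x3x5 has sign -1, contributing -[[[[[x1, x4], x2], x6], x3], x5]
  word x1x4x3x2x6x5 has sign +1, contributing +[[[[[x1, x4], x3], x2], x6], x5]
  word x1x4x3x6x2x5 has sign -1, contributing -[[[[[x1, x4], x3], x6], x2], x5]
  word x1x4x5x2x6x3 has sign +1, contributing +[[[[[x1, x4], x5], x2], x6], x3]
  word x1x4x5x3x2x6 has sign -1, contributing -[[[[[x1, x4], x5], x3], x2], x6]
  word x1x4x5x3x6x2 has sign +1, contributing +[[[[[x1, x4], x5], x3], x6], x2]
  word x1x4x5x6x2x3 has sign -1, contributing -[[[[[x1, x4], x5], x6], x2], x3]
  word x1x4x6x2x3x5 has sign +1, contributing +[[[[[x1, x4], x6], x2], x3], x5]


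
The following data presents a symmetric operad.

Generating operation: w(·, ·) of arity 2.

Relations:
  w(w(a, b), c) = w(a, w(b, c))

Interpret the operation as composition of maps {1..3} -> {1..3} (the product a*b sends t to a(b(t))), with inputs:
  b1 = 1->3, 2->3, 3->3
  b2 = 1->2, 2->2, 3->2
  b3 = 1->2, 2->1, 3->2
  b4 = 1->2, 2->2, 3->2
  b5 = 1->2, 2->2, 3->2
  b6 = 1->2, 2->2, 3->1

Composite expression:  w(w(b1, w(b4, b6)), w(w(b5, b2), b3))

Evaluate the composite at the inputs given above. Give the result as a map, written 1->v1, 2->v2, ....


1->3, 2->3, 3->3

w(b4, b6) = 1->2, 2->2, 3->2
w(b1, w(b4, b6)) = 1->3, 2->3, 3->3
w(b5, b2) = 1->2, 2->2, 3->2
w(w(b5, b2), b3) = 1->2, 2->2, 3->2
w(w(b1, w(b4, b6)), w(w(b5, b2), b3)) = 1->3, 2->3, 3->3


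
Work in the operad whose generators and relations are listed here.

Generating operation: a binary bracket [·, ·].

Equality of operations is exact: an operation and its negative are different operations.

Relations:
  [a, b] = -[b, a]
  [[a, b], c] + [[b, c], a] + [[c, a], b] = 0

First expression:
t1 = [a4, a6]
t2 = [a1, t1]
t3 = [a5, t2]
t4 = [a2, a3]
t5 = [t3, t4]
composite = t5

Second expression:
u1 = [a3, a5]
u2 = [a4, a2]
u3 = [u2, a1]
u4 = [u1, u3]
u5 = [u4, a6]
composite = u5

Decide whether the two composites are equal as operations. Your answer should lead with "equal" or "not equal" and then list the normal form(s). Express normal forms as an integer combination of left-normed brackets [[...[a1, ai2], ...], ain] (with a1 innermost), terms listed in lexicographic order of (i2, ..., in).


Reducing the first expression gives -[[[[[a1, a4], a6], a5], a2], a3] + [[[[[a1, a4], a6], a5], a3], a2] + [[[[[a1, a6], a4], a5], a2], a3] - [[[[[a1, a6], a4], a5], a3], a2]
Reducing the second expression gives -[[[[[a1, a2], a4], a3], a5], a6] + [[[[[a1, a2], a4], a5], a3], a6] + [[[[[a1, a4], a2], a3], a5], a6] - [[[[[a1, a4], a2], a5], a3], a6]
The normal forms differ: not equal.

not equal: they reduce to -[[[[[a1, a4], a6], a5], a2], a3] + [[[[[a1, a4], a6], a5], a3], a2] + [[[[[a1, a6], a4], a5], a2], a3] - [[[[[a1, a6], a4], a5], a3], a2] and -[[[[[a1, a2], a4], a3], a5], a6] + [[[[[a1, a2], a4], a5], a3], a6] + [[[[[a1, a4], a2], a3], a5], a6] - [[[[[a1, a4], a2], a5], a3], a6]


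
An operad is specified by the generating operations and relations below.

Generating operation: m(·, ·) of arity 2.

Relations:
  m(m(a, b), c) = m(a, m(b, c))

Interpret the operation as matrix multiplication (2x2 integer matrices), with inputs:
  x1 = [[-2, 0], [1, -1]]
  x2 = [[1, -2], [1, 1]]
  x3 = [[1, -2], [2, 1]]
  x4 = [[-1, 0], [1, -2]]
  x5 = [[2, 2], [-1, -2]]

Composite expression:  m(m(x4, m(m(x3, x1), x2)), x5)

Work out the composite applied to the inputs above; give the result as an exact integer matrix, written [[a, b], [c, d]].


[[14, 24], [12, 12]]

m(x3, x1) = [[-4, 2], [-3, -1]]
m(m(x3, x1), x2) = [[-2, 10], [-4, 5]]
m(x4, m(m(x3, x1), x2)) = [[2, -10], [6, 0]]
m(m(x4, m(m(x3, x1), x2)), x5) = [[14, 24], [12, 12]]


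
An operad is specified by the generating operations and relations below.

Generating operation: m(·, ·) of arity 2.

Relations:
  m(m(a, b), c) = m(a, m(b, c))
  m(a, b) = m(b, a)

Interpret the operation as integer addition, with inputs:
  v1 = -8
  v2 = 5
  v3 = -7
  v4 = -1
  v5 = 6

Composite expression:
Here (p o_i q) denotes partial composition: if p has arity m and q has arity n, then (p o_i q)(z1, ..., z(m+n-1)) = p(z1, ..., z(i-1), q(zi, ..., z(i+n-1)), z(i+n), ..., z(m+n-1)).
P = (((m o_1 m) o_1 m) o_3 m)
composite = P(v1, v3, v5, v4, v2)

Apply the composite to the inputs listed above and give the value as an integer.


-5


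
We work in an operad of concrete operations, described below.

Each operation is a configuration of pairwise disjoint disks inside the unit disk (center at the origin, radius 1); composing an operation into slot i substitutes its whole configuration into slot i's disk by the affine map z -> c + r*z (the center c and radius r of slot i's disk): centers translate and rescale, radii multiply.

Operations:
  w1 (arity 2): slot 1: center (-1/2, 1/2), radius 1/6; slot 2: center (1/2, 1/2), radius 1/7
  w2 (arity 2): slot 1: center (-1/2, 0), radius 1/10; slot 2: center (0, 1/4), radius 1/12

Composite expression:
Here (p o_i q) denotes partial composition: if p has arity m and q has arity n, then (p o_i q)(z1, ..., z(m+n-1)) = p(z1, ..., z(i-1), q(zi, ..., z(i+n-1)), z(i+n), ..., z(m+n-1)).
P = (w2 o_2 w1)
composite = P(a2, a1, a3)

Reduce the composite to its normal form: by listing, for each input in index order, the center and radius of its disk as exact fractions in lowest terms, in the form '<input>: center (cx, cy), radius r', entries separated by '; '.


a1: center (-1/24, 7/24), radius 1/72; a2: center (-1/2, 0), radius 1/10; a3: center (1/24, 7/24), radius 1/84


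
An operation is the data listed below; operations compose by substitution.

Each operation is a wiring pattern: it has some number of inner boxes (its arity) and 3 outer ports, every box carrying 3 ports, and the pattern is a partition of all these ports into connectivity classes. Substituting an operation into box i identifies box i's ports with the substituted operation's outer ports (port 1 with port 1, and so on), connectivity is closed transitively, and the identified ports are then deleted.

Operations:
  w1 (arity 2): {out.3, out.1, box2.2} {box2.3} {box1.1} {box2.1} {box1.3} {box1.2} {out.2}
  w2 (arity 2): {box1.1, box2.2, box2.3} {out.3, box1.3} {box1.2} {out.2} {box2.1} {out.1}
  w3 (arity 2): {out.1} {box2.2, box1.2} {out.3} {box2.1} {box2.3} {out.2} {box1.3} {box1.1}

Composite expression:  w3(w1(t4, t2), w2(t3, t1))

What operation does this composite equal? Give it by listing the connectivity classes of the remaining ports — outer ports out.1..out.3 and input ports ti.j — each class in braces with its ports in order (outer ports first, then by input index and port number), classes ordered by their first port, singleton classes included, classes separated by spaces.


Connectivity passes through glued w3-boundaries; trace each wire chain.
w1 over (t4, t2) gives {out.1, out.3, t2.2} {out.2} {t2.1} {t2.3} {t4.1} {t4.2} {t4.3}, out.j being that stage's outer ports
w2 over (t3, t1) gives {out.1} {out.2} {out.3, t3.3} {t1.1} {t1.2, t1.3, t3.1} {t3.2}, out.j being that stage's outer ports
w3 over (t4, t2, t3, t1) gives {out.1} {out.2} {out.3} {t1.1} {t1.2, t1.3, t3.1} {t2.1} {t2.2} {t2.3} {t3.2} {t3.3} {t4.1} {t4.2} {t4.3}, out.j being that stage's outer ports

{out.1} {out.2} {out.3} {t1.1} {t1.2, t1.3, t3.1} {t2.1} {t2.2} {t2.3} {t3.2} {t3.3} {t4.1} {t4.2} {t4.3}


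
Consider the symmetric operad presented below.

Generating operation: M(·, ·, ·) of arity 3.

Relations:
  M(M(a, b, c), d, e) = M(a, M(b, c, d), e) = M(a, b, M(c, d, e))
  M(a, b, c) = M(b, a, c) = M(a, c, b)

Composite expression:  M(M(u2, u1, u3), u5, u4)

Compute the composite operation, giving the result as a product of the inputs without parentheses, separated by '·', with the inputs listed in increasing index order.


u1 · u2 · u3 · u4 · u5

Reordering under M is free, so list the u-inputs canonically.
M(u2, u1, u3) spells out as u2 · u1 · u3
M(M(u2, u1, u3), u5, u4) spells out as u2 · u1 · u3 · u5 · u4
sorting the factors by input index: u1 · u2 · u3 · u4 · u5
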